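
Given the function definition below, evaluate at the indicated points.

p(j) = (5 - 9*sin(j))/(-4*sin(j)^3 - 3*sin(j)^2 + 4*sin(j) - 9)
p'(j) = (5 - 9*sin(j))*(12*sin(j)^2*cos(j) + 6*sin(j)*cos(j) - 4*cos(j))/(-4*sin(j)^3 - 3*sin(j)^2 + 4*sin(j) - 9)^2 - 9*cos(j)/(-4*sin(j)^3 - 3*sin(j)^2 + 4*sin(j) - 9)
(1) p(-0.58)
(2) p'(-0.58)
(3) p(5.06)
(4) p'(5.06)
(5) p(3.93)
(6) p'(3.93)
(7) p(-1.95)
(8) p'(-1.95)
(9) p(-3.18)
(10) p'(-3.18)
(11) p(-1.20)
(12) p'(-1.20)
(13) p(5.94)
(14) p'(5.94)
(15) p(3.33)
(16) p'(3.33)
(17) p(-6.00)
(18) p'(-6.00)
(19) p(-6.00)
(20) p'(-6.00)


(1) = -0.87
(2) = 0.42
(3) = -1.11
(4) = 0.28
(5) = -0.96
(6) = -0.41
(7) = -1.10
(8) = -0.30
(9) = -0.53
(10) = -0.79
(11) = -1.11
(12) = 0.30
(13) = -0.76
(14) = 0.49
(15) = -0.68
(16) = -0.58
(17) = -0.30
(18) = 1.00
(19) = -0.30
(20) = 1.00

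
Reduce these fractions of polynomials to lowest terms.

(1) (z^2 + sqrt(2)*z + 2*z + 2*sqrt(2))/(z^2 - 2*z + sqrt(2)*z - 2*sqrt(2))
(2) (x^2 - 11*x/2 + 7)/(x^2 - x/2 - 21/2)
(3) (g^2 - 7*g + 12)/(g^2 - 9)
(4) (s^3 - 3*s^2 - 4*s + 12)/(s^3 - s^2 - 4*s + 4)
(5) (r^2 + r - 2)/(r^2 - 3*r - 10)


(1) = (z + 2)/(z - 2)
(2) = (x - 2)/(x + 3)
(3) = (g - 4)/(g + 3)
(4) = (s - 3)/(s - 1)
(5) = (r - 1)/(r - 5)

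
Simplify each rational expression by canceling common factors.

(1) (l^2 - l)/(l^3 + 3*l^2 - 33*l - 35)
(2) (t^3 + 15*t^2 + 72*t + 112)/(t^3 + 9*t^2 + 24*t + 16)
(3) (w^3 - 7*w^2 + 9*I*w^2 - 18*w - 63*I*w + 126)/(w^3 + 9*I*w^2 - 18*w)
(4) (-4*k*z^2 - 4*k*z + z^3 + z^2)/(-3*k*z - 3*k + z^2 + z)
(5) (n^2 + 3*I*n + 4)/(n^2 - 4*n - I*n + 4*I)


(1) = (l^2 - l)/(l^3 + 3*l^2 - 33*l - 35)
(2) = (t + 7)/(t + 1)
(3) = (w - 7)/w
(4) = (-4*k*z + z^2)/(-3*k + z)
(5) = (n + 4*I)/(n - 4)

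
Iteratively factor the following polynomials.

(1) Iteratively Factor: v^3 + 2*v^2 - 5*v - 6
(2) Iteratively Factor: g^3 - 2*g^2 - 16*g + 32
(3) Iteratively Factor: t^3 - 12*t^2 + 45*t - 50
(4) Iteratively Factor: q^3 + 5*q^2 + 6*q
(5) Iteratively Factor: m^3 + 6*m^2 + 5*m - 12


(1) = (v - 2)*(v^2 + 4*v + 3) = (v - 2)*(v + 1)*(v + 3)
(2) = (g + 4)*(g^2 - 6*g + 8) = (g - 4)*(g + 4)*(g - 2)
(3) = (t - 5)*(t^2 - 7*t + 10) = (t - 5)^2*(t - 2)
(4) = (q + 3)*(q^2 + 2*q) = (q + 2)*(q + 3)*(q)
(5) = (m + 3)*(m^2 + 3*m - 4) = (m - 1)*(m + 3)*(m + 4)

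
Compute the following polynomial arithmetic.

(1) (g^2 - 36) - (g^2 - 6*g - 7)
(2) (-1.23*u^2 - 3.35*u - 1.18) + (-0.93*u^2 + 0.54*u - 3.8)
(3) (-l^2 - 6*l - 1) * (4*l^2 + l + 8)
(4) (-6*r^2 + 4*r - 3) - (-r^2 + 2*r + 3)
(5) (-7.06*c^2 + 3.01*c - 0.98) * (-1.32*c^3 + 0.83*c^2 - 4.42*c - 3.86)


(1) = 6*g - 29
(2) = -2.16*u^2 - 2.81*u - 4.98
(3) = -4*l^4 - 25*l^3 - 18*l^2 - 49*l - 8
(4) = -5*r^2 + 2*r - 6
(5) = 9.3192*c^5 - 9.833*c^4 + 34.9971*c^3 + 13.134*c^2 - 7.287*c + 3.7828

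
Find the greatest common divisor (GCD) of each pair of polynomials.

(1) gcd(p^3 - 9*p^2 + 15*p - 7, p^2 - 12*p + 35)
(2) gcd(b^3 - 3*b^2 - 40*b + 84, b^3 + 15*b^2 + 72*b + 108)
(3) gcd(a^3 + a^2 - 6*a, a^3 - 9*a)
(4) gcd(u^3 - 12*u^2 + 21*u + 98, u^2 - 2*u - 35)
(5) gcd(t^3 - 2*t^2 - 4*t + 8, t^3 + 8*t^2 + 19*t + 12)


(1) = gcd((p - 7)*(p - 1)^2, (p - 7)*(p - 5)) = p - 7
(2) = b + 6
(3) = a^2 + 3*a
(4) = u - 7
(5) = gcd((t - 2)^2*(t + 2), (t + 1)*(t + 3)*(t + 4)) = 1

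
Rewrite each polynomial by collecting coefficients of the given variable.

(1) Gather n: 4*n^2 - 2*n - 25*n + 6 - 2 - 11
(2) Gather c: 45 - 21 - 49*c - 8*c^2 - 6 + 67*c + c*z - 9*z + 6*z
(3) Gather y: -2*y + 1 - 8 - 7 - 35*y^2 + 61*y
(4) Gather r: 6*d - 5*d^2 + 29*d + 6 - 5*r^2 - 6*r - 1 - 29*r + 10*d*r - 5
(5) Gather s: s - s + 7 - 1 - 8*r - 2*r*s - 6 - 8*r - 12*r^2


(1) = 4*n^2 - 27*n - 7
(2) = -8*c^2 + c*(z + 18) - 3*z + 18
(3) = -35*y^2 + 59*y - 14
(4) = -5*d^2 + 35*d - 5*r^2 + r*(10*d - 35)
(5) = -12*r^2 - 2*r*s - 16*r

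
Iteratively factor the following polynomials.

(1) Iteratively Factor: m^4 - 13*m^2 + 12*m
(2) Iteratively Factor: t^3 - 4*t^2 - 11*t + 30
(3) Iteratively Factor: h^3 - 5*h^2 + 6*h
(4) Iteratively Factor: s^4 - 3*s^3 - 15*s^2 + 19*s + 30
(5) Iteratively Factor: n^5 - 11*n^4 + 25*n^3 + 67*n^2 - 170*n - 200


(1) = (m - 3)*(m^3 + 3*m^2 - 4*m) = (m - 3)*(m + 4)*(m^2 - m) = m*(m - 3)*(m + 4)*(m - 1)
(2) = (t - 2)*(t^2 - 2*t - 15) = (t - 5)*(t - 2)*(t + 3)
(3) = (h - 2)*(h^2 - 3*h) = (h - 3)*(h - 2)*(h)
(4) = (s - 2)*(s^3 - s^2 - 17*s - 15) = (s - 5)*(s - 2)*(s^2 + 4*s + 3) = (s - 5)*(s - 2)*(s + 3)*(s + 1)
(5) = (n + 2)*(n^4 - 13*n^3 + 51*n^2 - 35*n - 100) = (n - 5)*(n + 2)*(n^3 - 8*n^2 + 11*n + 20) = (n - 5)*(n + 1)*(n + 2)*(n^2 - 9*n + 20) = (n - 5)^2*(n + 1)*(n + 2)*(n - 4)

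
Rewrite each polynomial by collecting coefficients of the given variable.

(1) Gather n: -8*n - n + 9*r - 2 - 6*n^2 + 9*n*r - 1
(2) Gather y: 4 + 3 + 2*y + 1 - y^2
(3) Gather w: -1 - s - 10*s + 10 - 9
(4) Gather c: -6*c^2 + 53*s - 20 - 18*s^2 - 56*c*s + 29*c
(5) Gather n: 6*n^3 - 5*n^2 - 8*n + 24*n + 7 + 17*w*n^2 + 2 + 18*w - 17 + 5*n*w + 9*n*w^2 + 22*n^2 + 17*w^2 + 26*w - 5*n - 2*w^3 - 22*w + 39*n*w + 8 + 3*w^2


(1) = -6*n^2 + n*(9*r - 9) + 9*r - 3
(2) = -y^2 + 2*y + 8
(3) = -11*s
(4) = -6*c^2 + c*(29 - 56*s) - 18*s^2 + 53*s - 20
(5) = 6*n^3 + n^2*(17*w + 17) + n*(9*w^2 + 44*w + 11) - 2*w^3 + 20*w^2 + 22*w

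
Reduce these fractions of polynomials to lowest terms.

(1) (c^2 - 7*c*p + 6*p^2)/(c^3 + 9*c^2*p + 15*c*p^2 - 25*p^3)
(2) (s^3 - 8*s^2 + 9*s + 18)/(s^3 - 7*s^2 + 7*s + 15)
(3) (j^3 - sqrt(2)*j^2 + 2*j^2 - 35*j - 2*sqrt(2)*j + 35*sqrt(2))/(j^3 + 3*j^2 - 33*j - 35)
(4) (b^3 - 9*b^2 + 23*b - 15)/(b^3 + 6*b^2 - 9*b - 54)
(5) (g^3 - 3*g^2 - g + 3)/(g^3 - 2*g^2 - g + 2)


(1) = (c - 6*p)/(c^2 + 10*c*p + 25*p^2)
(2) = (s - 6)/(s - 5)
(3) = (j - sqrt(2))/(j + 1)
(4) = (b^2 - 6*b + 5)/(b^2 + 9*b + 18)
(5) = (g - 3)/(g - 2)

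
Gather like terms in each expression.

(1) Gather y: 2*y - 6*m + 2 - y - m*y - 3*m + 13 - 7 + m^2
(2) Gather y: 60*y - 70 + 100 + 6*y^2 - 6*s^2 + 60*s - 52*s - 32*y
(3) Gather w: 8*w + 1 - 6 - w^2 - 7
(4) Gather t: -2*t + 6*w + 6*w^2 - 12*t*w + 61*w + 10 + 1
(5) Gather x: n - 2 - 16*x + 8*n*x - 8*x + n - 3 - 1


(1) = m^2 - 9*m + y*(1 - m) + 8
(2) = -6*s^2 + 8*s + 6*y^2 + 28*y + 30
(3) = -w^2 + 8*w - 12
(4) = t*(-12*w - 2) + 6*w^2 + 67*w + 11
(5) = 2*n + x*(8*n - 24) - 6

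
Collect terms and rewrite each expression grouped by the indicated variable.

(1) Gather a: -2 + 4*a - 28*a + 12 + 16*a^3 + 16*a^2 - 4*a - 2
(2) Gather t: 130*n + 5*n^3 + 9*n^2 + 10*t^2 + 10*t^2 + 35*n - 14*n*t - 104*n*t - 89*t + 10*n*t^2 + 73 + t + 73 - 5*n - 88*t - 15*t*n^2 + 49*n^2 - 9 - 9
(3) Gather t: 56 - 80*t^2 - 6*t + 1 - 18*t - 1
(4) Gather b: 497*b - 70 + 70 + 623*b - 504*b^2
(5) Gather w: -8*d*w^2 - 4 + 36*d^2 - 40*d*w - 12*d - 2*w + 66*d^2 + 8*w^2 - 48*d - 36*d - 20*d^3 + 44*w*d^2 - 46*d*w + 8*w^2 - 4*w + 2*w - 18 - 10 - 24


(1) = 16*a^3 + 16*a^2 - 28*a + 8
(2) = 5*n^3 + 58*n^2 + 160*n + t^2*(10*n + 20) + t*(-15*n^2 - 118*n - 176) + 128
(3) = -80*t^2 - 24*t + 56
(4) = -504*b^2 + 1120*b
(5) = -20*d^3 + 102*d^2 - 96*d + w^2*(16 - 8*d) + w*(44*d^2 - 86*d - 4) - 56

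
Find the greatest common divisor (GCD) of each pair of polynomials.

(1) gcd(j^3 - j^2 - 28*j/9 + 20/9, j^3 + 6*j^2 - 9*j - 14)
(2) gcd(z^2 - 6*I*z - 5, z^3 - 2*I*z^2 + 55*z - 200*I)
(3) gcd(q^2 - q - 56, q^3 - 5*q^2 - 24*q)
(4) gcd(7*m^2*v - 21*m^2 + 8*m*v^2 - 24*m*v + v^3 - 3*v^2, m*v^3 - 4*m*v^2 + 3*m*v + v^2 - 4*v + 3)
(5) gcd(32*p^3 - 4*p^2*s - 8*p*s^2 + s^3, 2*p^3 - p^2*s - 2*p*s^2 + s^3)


(1) = j - 2
(2) = gcd((z - 5*I)*(z - I), (z - 5*I)^2*(z + 8*I)) = z - 5*I
(3) = q - 8
(4) = gcd((m + v)*(7*m + v)*(v - 3), (v - 3)*(v - 1)*(m*v + 1)) = v - 3
(5) = gcd((-8*p + s)*(-2*p + s)*(2*p + s), (-2*p + s)*(-p + s)*(p + s)) = 2*p - s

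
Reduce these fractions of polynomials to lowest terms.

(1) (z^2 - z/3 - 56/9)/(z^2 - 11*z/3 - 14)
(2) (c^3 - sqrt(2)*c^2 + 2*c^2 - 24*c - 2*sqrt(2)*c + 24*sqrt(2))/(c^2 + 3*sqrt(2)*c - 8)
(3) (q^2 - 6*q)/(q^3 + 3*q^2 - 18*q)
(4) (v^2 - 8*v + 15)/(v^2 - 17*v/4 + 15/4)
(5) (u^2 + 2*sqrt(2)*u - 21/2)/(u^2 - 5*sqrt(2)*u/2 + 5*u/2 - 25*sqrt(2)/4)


(1) = (3*z - 8)/(3*z - 18)
(2) = (c^2 + 2*c - 24)/(c + 4*sqrt(2))
(3) = (q - 6)/(q^2 + 3*q - 18)
(4) = (4*v - 20)/(4*v - 5)
(5) = (8*u^2 + 16*sqrt(2)*u - 84)/(8*u^2 + u*(20 - 20*sqrt(2)) - 50*sqrt(2))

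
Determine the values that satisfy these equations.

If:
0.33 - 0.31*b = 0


Then:
b = 1.06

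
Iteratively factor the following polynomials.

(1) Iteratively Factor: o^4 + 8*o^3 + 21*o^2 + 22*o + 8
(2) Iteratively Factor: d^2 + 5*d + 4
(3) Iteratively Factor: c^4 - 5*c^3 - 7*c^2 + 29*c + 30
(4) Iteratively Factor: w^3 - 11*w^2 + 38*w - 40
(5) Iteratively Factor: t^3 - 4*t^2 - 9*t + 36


(1) = (o + 4)*(o^3 + 4*o^2 + 5*o + 2) = (o + 1)*(o + 4)*(o^2 + 3*o + 2) = (o + 1)^2*(o + 4)*(o + 2)
(2) = (d + 1)*(d + 4)
(3) = (c + 2)*(c^3 - 7*c^2 + 7*c + 15) = (c + 1)*(c + 2)*(c^2 - 8*c + 15) = (c - 5)*(c + 1)*(c + 2)*(c - 3)
(4) = (w - 4)*(w^2 - 7*w + 10) = (w - 5)*(w - 4)*(w - 2)
(5) = (t - 4)*(t^2 - 9) = (t - 4)*(t - 3)*(t + 3)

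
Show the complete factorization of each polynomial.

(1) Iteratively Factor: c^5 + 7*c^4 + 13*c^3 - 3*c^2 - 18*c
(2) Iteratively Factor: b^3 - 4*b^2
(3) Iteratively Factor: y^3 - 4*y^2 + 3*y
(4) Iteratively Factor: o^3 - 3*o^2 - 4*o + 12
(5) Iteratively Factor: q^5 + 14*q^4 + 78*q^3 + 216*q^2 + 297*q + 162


(1) = (c + 3)*(c^4 + 4*c^3 + c^2 - 6*c) = (c + 2)*(c + 3)*(c^3 + 2*c^2 - 3*c) = (c - 1)*(c + 2)*(c + 3)*(c^2 + 3*c) = c*(c - 1)*(c + 2)*(c + 3)*(c + 3)
(2) = (b)*(b^2 - 4*b) = b*(b - 4)*(b)
(3) = (y - 1)*(y^2 - 3*y) = (y - 3)*(y - 1)*(y)
(4) = (o - 3)*(o^2 - 4) = (o - 3)*(o + 2)*(o - 2)
(5) = (q + 3)*(q^4 + 11*q^3 + 45*q^2 + 81*q + 54) = (q + 2)*(q + 3)*(q^3 + 9*q^2 + 27*q + 27) = (q + 2)*(q + 3)^2*(q^2 + 6*q + 9) = (q + 2)*(q + 3)^3*(q + 3)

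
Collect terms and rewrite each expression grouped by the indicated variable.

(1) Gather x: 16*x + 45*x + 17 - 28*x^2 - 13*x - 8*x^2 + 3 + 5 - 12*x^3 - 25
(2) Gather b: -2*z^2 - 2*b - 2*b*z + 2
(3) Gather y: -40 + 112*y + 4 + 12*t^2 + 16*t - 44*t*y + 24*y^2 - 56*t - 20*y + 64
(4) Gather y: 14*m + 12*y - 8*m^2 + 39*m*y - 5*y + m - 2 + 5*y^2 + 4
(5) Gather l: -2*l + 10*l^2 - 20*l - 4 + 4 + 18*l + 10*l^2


(1) = -12*x^3 - 36*x^2 + 48*x
(2) = b*(-2*z - 2) - 2*z^2 + 2
(3) = 12*t^2 - 40*t + 24*y^2 + y*(92 - 44*t) + 28
(4) = -8*m^2 + 15*m + 5*y^2 + y*(39*m + 7) + 2
(5) = 20*l^2 - 4*l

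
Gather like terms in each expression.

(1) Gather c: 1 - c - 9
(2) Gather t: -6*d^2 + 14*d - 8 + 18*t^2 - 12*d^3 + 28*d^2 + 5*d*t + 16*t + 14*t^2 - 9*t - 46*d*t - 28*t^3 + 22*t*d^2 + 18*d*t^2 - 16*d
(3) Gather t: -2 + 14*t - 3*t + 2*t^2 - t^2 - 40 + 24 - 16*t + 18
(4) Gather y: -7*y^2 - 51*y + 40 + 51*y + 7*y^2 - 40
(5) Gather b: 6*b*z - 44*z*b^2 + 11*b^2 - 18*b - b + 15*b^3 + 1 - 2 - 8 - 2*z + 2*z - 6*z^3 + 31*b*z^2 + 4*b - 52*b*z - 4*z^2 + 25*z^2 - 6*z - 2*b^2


(1) = -c - 8
(2) = -12*d^3 + 22*d^2 - 2*d - 28*t^3 + t^2*(18*d + 32) + t*(22*d^2 - 41*d + 7) - 8
(3) = t^2 - 5*t
(4) = 0
(5) = 15*b^3 + b^2*(9 - 44*z) + b*(31*z^2 - 46*z - 15) - 6*z^3 + 21*z^2 - 6*z - 9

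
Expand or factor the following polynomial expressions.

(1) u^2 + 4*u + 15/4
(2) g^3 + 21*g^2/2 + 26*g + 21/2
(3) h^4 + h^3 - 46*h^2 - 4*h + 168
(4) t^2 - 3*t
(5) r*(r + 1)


(1) = (u + 3/2)*(u + 5/2)
(2) = (g + 1/2)*(g + 3)*(g + 7)
(3) = (h - 6)*(h - 2)*(h + 2)*(h + 7)
(4) = t*(t - 3)
(5) = r^2 + r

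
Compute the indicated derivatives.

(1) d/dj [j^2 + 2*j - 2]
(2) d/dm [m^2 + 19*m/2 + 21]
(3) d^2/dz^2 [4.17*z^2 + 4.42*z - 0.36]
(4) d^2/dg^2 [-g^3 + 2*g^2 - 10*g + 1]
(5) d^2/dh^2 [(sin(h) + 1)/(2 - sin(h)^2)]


(1) = 2*j + 2
(2) = 2*m + 19/2
(3) = 8.34000000000000
(4) = 4 - 6*g
(5) = (9*sin(h)^5 + 4*sin(h)^4 + 2*sin(h)^2 - 11*sin(h)/2 - sin(5*h)/2 - 4)/(sin(h)^2 - 2)^3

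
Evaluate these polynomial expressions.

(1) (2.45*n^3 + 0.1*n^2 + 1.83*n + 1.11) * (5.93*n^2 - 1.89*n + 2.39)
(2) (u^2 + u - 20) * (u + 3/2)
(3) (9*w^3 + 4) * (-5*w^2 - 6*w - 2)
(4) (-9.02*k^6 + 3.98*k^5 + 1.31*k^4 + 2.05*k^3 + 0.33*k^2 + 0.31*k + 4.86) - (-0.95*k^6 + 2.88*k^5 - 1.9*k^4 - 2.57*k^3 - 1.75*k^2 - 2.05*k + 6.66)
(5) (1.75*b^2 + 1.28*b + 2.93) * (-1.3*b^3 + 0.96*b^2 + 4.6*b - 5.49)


(1) = 14.5285*n^5 - 4.0375*n^4 + 16.5184*n^3 + 3.3626*n^2 + 2.2758*n + 2.6529
(2) = u^3 + 5*u^2/2 - 37*u/2 - 30
(3) = -45*w^5 - 54*w^4 - 18*w^3 - 20*w^2 - 24*w - 8
(4) = -8.07*k^6 + 1.1*k^5 + 3.21*k^4 + 4.62*k^3 + 2.08*k^2 + 2.36*k - 1.8
(5) = -2.275*b^5 + 0.016*b^4 + 5.4698*b^3 - 0.9067*b^2 + 6.4508*b - 16.0857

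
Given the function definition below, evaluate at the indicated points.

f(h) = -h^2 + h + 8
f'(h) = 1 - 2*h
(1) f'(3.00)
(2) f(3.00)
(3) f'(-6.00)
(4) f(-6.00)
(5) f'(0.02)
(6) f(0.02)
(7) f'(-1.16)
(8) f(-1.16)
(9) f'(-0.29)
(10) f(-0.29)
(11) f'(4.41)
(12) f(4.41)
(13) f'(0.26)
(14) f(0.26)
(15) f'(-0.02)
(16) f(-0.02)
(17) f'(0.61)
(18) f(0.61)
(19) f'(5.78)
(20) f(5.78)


(1) = -5.00
(2) = 2.00
(3) = 13.00
(4) = -34.00
(5) = 0.96
(6) = 8.02
(7) = 3.32
(8) = 5.49
(9) = 1.58
(10) = 7.63
(11) = -7.82
(12) = -7.04
(13) = 0.48
(14) = 8.19
(15) = 1.04
(16) = 7.98
(17) = -0.22
(18) = 8.24
(19) = -10.56
(20) = -19.63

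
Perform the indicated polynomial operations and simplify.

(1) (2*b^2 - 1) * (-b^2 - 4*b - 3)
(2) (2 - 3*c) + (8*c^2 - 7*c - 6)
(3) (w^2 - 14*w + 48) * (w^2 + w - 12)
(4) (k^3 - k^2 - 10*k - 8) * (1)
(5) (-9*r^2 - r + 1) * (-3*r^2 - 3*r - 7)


(1) = -2*b^4 - 8*b^3 - 5*b^2 + 4*b + 3
(2) = 8*c^2 - 10*c - 4
(3) = w^4 - 13*w^3 + 22*w^2 + 216*w - 576
(4) = k^3 - k^2 - 10*k - 8
(5) = 27*r^4 + 30*r^3 + 63*r^2 + 4*r - 7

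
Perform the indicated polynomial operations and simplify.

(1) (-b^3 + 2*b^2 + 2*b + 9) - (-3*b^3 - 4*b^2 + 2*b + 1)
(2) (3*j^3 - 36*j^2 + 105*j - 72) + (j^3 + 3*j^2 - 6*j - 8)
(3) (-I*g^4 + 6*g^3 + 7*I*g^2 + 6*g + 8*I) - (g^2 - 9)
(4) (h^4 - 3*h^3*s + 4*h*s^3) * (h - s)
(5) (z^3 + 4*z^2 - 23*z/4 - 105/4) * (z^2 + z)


(1) = 2*b^3 + 6*b^2 + 8
(2) = 4*j^3 - 33*j^2 + 99*j - 80
(3) = -I*g^4 + 6*g^3 - g^2 + 7*I*g^2 + 6*g + 9 + 8*I
(4) = h^5 - 4*h^4*s + 3*h^3*s^2 + 4*h^2*s^3 - 4*h*s^4
(5) = z^5 + 5*z^4 - 7*z^3/4 - 32*z^2 - 105*z/4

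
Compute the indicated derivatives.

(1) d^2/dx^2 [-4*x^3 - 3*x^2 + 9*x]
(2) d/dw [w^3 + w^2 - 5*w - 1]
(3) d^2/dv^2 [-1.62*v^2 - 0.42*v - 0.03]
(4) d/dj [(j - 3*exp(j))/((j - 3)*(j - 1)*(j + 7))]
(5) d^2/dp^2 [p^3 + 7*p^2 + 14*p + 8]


(1) = -24*x - 6
(2) = 3*w^2 + 2*w - 5
(3) = -3.24000000000000
(4) = (-3*j^3*exp(j) - 2*j^3 - 3*j^2 + 93*j*exp(j) - 138*exp(j) + 21)/(j^6 + 6*j^5 - 41*j^4 - 108*j^3 + 751*j^2 - 1050*j + 441)
(5) = 6*p + 14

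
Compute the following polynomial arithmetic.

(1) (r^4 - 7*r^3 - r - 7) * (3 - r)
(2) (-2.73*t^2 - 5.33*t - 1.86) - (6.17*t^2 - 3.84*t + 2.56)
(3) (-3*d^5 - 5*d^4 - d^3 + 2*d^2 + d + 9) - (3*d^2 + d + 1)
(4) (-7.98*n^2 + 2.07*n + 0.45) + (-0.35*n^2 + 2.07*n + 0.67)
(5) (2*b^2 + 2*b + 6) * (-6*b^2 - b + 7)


(1) = -r^5 + 10*r^4 - 21*r^3 + r^2 + 4*r - 21
(2) = -8.9*t^2 - 1.49*t - 4.42
(3) = -3*d^5 - 5*d^4 - d^3 - d^2 + 8
(4) = -8.33*n^2 + 4.14*n + 1.12
(5) = -12*b^4 - 14*b^3 - 24*b^2 + 8*b + 42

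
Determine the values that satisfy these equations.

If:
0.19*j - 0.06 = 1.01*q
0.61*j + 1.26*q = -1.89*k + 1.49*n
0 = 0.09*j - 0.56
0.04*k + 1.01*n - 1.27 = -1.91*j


Then:
j = 6.22
k = -10.70
n = -10.09
q = 1.11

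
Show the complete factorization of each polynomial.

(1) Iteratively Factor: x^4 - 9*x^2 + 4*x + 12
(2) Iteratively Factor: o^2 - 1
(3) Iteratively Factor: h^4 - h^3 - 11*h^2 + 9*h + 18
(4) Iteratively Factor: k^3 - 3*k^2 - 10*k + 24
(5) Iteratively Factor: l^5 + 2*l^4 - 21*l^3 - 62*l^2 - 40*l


(1) = (x - 2)*(x^3 + 2*x^2 - 5*x - 6) = (x - 2)*(x + 3)*(x^2 - x - 2) = (x - 2)*(x + 1)*(x + 3)*(x - 2)
(2) = (o - 1)*(o + 1)
(3) = (h + 3)*(h^3 - 4*h^2 + h + 6) = (h - 3)*(h + 3)*(h^2 - h - 2) = (h - 3)*(h + 1)*(h + 3)*(h - 2)
(4) = (k - 2)*(k^2 - k - 12) = (k - 2)*(k + 3)*(k - 4)
(5) = (l + 2)*(l^4 - 21*l^2 - 20*l) = l*(l + 2)*(l^3 - 21*l - 20) = l*(l + 1)*(l + 2)*(l^2 - l - 20) = l*(l - 5)*(l + 1)*(l + 2)*(l + 4)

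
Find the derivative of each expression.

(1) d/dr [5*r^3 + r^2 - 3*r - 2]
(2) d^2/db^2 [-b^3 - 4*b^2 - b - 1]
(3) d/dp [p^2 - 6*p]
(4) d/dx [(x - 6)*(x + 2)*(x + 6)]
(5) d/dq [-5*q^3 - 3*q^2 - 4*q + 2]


(1) = 15*r^2 + 2*r - 3
(2) = -6*b - 8
(3) = 2*p - 6
(4) = 3*x^2 + 4*x - 36
(5) = -15*q^2 - 6*q - 4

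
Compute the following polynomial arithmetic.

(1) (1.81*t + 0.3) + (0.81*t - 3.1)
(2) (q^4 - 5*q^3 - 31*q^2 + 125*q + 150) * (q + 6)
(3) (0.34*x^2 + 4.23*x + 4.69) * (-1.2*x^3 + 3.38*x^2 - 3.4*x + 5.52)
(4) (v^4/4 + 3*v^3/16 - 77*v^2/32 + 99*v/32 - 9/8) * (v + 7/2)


(1) = 2.62*t - 2.8
(2) = q^5 + q^4 - 61*q^3 - 61*q^2 + 900*q + 900
(3) = -0.408*x^5 - 3.9268*x^4 + 7.5134*x^3 + 3.347*x^2 + 7.4036*x + 25.8888
(4) = v^5/4 + 17*v^4/16 - 7*v^3/4 - 341*v^2/64 + 621*v/64 - 63/16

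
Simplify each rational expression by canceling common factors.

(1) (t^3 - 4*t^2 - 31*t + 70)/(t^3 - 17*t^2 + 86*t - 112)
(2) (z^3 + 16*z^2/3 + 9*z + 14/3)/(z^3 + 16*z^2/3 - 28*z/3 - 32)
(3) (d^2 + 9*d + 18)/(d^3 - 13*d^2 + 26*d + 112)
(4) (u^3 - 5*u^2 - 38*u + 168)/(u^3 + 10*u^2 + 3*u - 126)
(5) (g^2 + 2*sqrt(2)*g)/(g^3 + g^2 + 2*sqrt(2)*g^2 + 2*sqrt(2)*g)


(1) = (t + 5)/(t - 8)
(2) = (3*z^2 + 10*z + 7)/(3*z^2 + 10*z - 48)
(3) = (d^2 + 9*d + 18)/(d^3 - 13*d^2 + 26*d + 112)
(4) = (u^2 - 11*u + 28)/(u^2 + 4*u - 21)
(5) = 1/(g + 1)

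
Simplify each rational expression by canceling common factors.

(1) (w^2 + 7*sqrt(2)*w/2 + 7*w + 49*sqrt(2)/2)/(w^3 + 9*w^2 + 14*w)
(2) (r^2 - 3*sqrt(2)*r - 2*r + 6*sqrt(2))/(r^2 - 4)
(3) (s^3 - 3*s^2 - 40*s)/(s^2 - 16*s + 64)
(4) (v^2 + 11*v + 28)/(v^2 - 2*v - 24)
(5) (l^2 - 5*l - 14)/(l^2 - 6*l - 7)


(1) = (2*w + 7*sqrt(2))/(2*w^2 + 4*w)
(2) = (r - 3*sqrt(2))/(r + 2)
(3) = (s^2 + 5*s)/(s - 8)
(4) = (v + 7)/(v - 6)
(5) = (l + 2)/(l + 1)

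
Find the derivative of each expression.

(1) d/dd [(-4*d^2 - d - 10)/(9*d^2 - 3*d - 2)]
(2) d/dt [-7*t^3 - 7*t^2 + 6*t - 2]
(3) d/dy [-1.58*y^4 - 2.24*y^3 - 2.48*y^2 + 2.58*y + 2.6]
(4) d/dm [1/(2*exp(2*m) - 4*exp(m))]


(1) = 7*(3*d^2 + 28*d - 4)/(81*d^4 - 54*d^3 - 27*d^2 + 12*d + 4)
(2) = -21*t^2 - 14*t + 6
(3) = -6.32*y^3 - 6.72*y^2 - 4.96*y + 2.58
(4) = (1 - exp(m))*exp(-m)/(exp(m) - 2)^2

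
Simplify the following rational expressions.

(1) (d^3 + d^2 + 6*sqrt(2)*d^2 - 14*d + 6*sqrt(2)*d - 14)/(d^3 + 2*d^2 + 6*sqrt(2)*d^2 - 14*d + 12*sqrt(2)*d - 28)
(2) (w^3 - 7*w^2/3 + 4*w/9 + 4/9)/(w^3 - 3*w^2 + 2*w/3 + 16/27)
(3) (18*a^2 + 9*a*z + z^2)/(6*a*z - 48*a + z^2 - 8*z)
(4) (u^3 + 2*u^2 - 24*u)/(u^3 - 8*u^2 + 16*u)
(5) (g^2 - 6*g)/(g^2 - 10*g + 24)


(1) = (d + 1)/(d + 2)
(2) = (3*w - 6)/(3*w - 8)
(3) = (3*a + z)/(z - 8)
(4) = (u + 6)/(u - 4)
(5) = g/(g - 4)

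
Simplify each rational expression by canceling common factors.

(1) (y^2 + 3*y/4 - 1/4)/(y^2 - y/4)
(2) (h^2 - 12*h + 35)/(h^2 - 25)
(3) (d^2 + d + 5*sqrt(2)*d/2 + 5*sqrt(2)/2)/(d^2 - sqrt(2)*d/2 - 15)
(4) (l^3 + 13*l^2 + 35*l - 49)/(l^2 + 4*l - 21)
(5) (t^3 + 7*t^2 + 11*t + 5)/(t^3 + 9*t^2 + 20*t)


(1) = (y + 1)/y
(2) = (h - 7)/(h + 5)
(3) = (4*d + 4)/(4*d - 12*sqrt(2))
(4) = (l^2 + 6*l - 7)/(l - 3)
(5) = (t^2 + 2*t + 1)/(t^2 + 4*t)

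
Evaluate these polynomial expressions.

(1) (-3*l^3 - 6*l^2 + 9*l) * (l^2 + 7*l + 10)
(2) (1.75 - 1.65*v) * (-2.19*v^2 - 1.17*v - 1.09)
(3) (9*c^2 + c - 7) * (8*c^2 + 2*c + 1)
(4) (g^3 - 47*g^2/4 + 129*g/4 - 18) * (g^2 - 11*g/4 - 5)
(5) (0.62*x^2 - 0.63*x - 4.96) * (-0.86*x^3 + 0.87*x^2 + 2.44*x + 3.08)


(1) = -3*l^5 - 27*l^4 - 63*l^3 + 3*l^2 + 90*l
(2) = 3.6135*v^3 - 1.902*v^2 - 0.249*v - 1.9075
(3) = 72*c^4 + 26*c^3 - 45*c^2 - 13*c - 7
(4) = g^5 - 29*g^4/2 + 953*g^3/16 - 767*g^2/16 - 447*g/4 + 90
(5) = -0.5332*x^5 + 1.0812*x^4 + 5.2303*x^3 - 3.9428*x^2 - 14.0428*x - 15.2768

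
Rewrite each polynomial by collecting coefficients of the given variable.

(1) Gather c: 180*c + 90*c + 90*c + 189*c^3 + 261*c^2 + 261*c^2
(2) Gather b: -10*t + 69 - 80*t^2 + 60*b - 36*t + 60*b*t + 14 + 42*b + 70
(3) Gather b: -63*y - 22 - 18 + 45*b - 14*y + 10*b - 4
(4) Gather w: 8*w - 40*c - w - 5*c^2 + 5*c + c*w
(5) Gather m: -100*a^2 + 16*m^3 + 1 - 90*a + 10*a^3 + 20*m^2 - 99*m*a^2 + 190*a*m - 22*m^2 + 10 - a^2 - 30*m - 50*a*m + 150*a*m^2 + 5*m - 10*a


(1) = 189*c^3 + 522*c^2 + 360*c
(2) = b*(60*t + 102) - 80*t^2 - 46*t + 153
(3) = 55*b - 77*y - 44
(4) = -5*c^2 - 35*c + w*(c + 7)
(5) = 10*a^3 - 101*a^2 - 100*a + 16*m^3 + m^2*(150*a - 2) + m*(-99*a^2 + 140*a - 25) + 11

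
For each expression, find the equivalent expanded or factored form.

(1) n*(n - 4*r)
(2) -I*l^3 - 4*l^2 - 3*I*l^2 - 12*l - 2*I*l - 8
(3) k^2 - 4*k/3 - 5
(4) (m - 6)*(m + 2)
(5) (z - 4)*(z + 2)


(1) = n^2 - 4*n*r
(2) = (l + 2)*(l - 4*I)*(-I*l - I)
(3) = (k - 3)*(k + 5/3)
(4) = m^2 - 4*m - 12
(5) = z^2 - 2*z - 8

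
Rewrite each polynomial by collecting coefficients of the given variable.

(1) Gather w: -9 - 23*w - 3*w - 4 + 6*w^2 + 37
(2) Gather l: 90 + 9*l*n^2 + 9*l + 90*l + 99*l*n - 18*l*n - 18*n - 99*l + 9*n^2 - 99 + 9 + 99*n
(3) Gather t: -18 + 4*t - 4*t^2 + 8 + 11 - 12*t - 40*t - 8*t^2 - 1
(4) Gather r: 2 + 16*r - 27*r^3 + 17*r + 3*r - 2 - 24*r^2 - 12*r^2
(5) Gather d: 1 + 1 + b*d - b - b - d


(1) = 6*w^2 - 26*w + 24
(2) = l*(9*n^2 + 81*n) + 9*n^2 + 81*n
(3) = -12*t^2 - 48*t
(4) = -27*r^3 - 36*r^2 + 36*r
(5) = -2*b + d*(b - 1) + 2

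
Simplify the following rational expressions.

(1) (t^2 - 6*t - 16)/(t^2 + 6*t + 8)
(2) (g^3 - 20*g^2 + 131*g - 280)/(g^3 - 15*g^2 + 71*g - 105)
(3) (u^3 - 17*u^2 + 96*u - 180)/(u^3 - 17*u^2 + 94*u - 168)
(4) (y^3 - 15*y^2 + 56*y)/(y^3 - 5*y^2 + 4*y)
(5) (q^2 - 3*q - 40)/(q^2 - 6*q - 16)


(1) = (t - 8)/(t + 4)
(2) = (g - 8)/(g - 3)
(3) = (u^2 - 11*u + 30)/(u^2 - 11*u + 28)
(4) = (y^2 - 15*y + 56)/(y^2 - 5*y + 4)
(5) = (q + 5)/(q + 2)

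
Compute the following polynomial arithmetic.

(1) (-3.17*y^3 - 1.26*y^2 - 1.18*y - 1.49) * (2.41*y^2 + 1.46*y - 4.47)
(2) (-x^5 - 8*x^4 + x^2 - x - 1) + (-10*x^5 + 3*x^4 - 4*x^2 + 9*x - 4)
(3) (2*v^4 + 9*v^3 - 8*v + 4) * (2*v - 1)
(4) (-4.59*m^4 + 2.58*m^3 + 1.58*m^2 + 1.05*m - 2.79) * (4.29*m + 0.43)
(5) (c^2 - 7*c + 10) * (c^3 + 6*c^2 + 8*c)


(1) = -7.6397*y^5 - 7.6648*y^4 + 9.4865*y^3 + 0.3185*y^2 + 3.0992*y + 6.6603
(2) = -11*x^5 - 5*x^4 - 3*x^2 + 8*x - 5
(3) = 4*v^5 + 16*v^4 - 9*v^3 - 16*v^2 + 16*v - 4
(4) = -19.6911*m^5 + 9.0945*m^4 + 7.8876*m^3 + 5.1839*m^2 - 11.5176*m - 1.1997
(5) = c^5 - c^4 - 24*c^3 + 4*c^2 + 80*c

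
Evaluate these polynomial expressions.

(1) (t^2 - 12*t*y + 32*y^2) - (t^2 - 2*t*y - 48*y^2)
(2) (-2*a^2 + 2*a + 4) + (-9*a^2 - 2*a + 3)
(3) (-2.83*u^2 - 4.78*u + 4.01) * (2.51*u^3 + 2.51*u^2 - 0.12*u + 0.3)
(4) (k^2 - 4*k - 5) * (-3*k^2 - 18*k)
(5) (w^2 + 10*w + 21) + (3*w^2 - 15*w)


(1) = -10*t*y + 80*y^2
(2) = 7 - 11*a^2
(3) = -7.1033*u^5 - 19.1011*u^4 - 1.5931*u^3 + 9.7897*u^2 - 1.9152*u + 1.203
(4) = -3*k^4 - 6*k^3 + 87*k^2 + 90*k
(5) = 4*w^2 - 5*w + 21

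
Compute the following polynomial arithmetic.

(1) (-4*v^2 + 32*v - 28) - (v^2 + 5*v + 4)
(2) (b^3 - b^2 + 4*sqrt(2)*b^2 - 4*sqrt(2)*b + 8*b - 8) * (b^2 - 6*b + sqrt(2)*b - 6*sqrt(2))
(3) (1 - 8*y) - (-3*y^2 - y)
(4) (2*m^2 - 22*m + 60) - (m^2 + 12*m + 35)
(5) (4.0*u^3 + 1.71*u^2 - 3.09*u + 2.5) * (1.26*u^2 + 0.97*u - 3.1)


(1) = -5*v^2 + 27*v - 32
(2) = b^5 - 7*b^4 + 5*sqrt(2)*b^4 - 35*sqrt(2)*b^3 + 22*b^3 - 112*b^2 + 38*sqrt(2)*b^2 - 56*sqrt(2)*b + 96*b + 48*sqrt(2)
(3) = 3*y^2 - 7*y + 1
(4) = m^2 - 34*m + 25
(5) = 5.04*u^5 + 6.0346*u^4 - 14.6347*u^3 - 5.1483*u^2 + 12.004*u - 7.75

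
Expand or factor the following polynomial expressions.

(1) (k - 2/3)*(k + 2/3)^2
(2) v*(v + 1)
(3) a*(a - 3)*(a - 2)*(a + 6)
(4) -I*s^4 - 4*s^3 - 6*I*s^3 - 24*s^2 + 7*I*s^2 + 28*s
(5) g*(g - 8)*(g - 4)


(1) = k^3 + 2*k^2/3 - 4*k/9 - 8/27
(2) = v^2 + v
(3) = a^4 + a^3 - 24*a^2 + 36*a
(4) = s*(s + 7)*(s - 4*I)*(-I*s + I)
(5) = g^3 - 12*g^2 + 32*g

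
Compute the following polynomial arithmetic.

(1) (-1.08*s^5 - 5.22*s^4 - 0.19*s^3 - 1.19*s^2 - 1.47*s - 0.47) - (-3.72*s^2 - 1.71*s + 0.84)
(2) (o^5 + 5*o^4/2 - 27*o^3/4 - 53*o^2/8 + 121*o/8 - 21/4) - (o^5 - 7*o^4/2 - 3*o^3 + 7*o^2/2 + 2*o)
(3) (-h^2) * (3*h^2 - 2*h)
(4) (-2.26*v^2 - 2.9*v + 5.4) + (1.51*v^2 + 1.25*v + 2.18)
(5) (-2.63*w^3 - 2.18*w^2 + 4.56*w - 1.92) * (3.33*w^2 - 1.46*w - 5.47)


(1) = -1.08*s^5 - 5.22*s^4 - 0.19*s^3 + 2.53*s^2 + 0.24*s - 1.31
(2) = 6*o^4 - 15*o^3/4 - 81*o^2/8 + 105*o/8 - 21/4
(3) = -3*h^4 + 2*h^3
(4) = -0.75*v^2 - 1.65*v + 7.58
(5) = -8.7579*w^5 - 3.4196*w^4 + 32.7537*w^3 - 1.1266*w^2 - 22.14*w + 10.5024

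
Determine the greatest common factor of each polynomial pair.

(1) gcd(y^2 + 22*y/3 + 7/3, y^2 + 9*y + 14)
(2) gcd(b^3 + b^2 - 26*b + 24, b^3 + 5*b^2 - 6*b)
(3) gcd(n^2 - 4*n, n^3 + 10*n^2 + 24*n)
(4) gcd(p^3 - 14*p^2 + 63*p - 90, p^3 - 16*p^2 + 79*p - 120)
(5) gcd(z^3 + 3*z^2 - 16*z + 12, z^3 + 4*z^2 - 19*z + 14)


(1) = gcd((y + 1/3)*(y + 7), (y + 2)*(y + 7)) = y + 7
(2) = gcd((b - 4)*(b - 1)*(b + 6), b*(b - 1)*(b + 6)) = b^2 + 5*b - 6
(3) = n
(4) = gcd((p - 6)*(p - 5)*(p - 3), (p - 8)*(p - 5)*(p - 3)) = p^2 - 8*p + 15
(5) = z^2 - 3*z + 2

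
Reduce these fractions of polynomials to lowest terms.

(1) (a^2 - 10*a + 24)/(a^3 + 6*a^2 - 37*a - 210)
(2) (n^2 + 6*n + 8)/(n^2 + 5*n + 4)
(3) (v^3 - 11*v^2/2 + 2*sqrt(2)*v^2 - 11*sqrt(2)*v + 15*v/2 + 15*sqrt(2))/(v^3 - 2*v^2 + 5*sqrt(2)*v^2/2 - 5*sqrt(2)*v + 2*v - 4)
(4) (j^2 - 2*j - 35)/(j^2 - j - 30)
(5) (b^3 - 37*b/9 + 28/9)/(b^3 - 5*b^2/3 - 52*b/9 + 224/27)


(1) = (a - 4)/(a^2 + 12*a + 35)
(2) = (n + 2)/(n + 1)
(3) = (4*v^2 - 22*v + 30)/(4*v^2 + v*(-8 + 2*sqrt(2)) - 4*sqrt(2))
(4) = (j - 7)/(j - 6)
(5) = (3*b - 3)/(3*b - 8)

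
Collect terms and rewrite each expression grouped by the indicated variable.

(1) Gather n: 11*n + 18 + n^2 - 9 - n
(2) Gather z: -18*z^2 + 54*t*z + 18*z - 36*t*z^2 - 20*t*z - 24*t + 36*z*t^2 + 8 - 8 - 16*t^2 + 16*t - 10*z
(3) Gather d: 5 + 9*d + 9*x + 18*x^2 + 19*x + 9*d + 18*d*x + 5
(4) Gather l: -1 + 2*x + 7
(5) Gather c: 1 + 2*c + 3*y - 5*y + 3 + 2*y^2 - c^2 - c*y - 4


(1) = n^2 + 10*n + 9
(2) = -16*t^2 - 8*t + z^2*(-36*t - 18) + z*(36*t^2 + 34*t + 8)
(3) = d*(18*x + 18) + 18*x^2 + 28*x + 10
(4) = 2*x + 6
(5) = -c^2 + c*(2 - y) + 2*y^2 - 2*y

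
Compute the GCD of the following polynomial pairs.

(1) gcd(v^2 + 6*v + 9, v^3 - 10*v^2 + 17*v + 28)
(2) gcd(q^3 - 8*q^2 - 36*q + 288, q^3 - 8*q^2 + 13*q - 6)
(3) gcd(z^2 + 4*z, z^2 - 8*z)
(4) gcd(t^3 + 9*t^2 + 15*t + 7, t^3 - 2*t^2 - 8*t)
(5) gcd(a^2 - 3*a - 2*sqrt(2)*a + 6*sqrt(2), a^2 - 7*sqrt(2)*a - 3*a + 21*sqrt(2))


(1) = gcd((v + 3)^2, (v - 7)*(v - 4)*(v + 1)) = 1
(2) = q - 6
(3) = gcd(z*(z + 4), z*(z - 8)) = z
(4) = 1
(5) = a - 3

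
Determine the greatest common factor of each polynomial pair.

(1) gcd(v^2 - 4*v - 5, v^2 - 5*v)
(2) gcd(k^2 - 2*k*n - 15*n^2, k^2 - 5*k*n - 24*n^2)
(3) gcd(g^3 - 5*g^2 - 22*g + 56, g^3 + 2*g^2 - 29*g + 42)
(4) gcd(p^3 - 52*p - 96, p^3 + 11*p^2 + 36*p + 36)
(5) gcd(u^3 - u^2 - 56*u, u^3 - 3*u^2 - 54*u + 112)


(1) = v - 5
(2) = gcd((k - 5*n)*(k + 3*n), (k - 8*n)*(k + 3*n)) = k + 3*n
(3) = g - 2
(4) = p^2 + 8*p + 12
(5) = u^2 - u - 56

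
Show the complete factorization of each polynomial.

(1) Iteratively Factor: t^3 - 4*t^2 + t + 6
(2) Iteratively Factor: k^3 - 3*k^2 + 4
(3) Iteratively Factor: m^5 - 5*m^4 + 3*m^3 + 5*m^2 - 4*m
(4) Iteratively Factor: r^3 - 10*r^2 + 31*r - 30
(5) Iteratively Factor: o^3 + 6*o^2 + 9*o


(1) = (t + 1)*(t^2 - 5*t + 6) = (t - 3)*(t + 1)*(t - 2)
(2) = (k - 2)*(k^2 - k - 2) = (k - 2)^2*(k + 1)
(3) = (m - 1)*(m^4 - 4*m^3 - m^2 + 4*m) = (m - 1)*(m + 1)*(m^3 - 5*m^2 + 4*m) = (m - 1)^2*(m + 1)*(m^2 - 4*m) = (m - 4)*(m - 1)^2*(m + 1)*(m)
(4) = (r - 3)*(r^2 - 7*r + 10) = (r - 3)*(r - 2)*(r - 5)
(5) = (o)*(o^2 + 6*o + 9) = o*(o + 3)*(o + 3)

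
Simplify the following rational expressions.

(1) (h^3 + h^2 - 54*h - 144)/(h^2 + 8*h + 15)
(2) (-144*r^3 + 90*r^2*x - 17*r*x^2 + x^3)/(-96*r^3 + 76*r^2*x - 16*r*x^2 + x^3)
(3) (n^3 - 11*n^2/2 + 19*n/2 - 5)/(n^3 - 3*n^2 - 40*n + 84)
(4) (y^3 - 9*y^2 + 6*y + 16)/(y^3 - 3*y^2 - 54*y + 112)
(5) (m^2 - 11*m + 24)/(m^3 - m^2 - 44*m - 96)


(1) = (h^2 - 2*h - 48)/(h + 5)
(2) = (-3*r + x)/(-2*r + x)
(3) = (2*n^2 - 7*n + 5)/(2*n^2 - 2*n - 84)
(4) = (y + 1)/(y + 7)
(5) = (m - 3)/(m^2 + 7*m + 12)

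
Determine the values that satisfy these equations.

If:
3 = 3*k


Then:
k = 1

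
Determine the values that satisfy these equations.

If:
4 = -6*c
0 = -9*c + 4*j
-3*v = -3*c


Then:
c = -2/3
j = -3/2
v = -2/3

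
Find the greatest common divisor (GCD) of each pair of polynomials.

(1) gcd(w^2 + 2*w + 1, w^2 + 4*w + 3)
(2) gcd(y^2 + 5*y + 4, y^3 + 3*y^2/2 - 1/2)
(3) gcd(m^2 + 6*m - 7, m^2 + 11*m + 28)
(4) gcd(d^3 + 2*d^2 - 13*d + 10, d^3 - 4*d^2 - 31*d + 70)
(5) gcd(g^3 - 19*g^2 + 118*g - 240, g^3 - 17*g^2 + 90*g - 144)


(1) = gcd((w + 1)^2, (w + 1)*(w + 3)) = w + 1
(2) = gcd((y + 1)*(y + 4), (y - 1/2)*(y + 1)^2) = y + 1
(3) = m + 7
(4) = d^2 + 3*d - 10
(5) = gcd((g - 8)*(g - 6)*(g - 5), (g - 8)*(g - 6)*(g - 3)) = g^2 - 14*g + 48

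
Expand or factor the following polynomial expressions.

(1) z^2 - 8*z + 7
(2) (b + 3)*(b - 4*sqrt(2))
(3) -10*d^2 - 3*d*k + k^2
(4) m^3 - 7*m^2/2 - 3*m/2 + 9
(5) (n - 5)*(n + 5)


(1) = (z - 7)*(z - 1)
(2) = b^2 - 4*sqrt(2)*b + 3*b - 12*sqrt(2)
(3) = (-5*d + k)*(2*d + k)
(4) = (m - 3)*(m - 2)*(m + 3/2)
(5) = n^2 - 25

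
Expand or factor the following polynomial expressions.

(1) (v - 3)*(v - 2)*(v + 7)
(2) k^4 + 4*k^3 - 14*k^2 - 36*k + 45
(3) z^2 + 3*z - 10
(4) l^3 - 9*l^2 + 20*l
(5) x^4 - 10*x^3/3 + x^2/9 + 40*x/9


(1) = v^3 + 2*v^2 - 29*v + 42
(2) = (k - 3)*(k - 1)*(k + 3)*(k + 5)
(3) = (z - 2)*(z + 5)
(4) = l*(l - 5)*(l - 4)
(5) = x*(x - 8/3)*(x - 5/3)*(x + 1)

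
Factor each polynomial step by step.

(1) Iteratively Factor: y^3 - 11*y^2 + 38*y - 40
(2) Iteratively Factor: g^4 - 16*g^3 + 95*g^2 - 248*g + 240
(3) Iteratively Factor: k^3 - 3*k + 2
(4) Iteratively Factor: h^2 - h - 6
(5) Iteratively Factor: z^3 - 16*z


(1) = (y - 4)*(y^2 - 7*y + 10) = (y - 5)*(y - 4)*(y - 2)
(2) = (g - 4)*(g^3 - 12*g^2 + 47*g - 60) = (g - 4)*(g - 3)*(g^2 - 9*g + 20) = (g - 4)^2*(g - 3)*(g - 5)
(3) = (k - 1)*(k^2 + k - 2) = (k - 1)*(k + 2)*(k - 1)
(4) = (h + 2)*(h - 3)
(5) = (z - 4)*(z^2 + 4*z) = (z - 4)*(z + 4)*(z)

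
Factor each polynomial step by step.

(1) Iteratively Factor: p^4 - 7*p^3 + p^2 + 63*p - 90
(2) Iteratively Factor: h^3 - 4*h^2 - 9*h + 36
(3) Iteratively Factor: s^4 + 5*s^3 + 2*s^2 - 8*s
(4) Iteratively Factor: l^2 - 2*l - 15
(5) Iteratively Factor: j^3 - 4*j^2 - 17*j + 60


(1) = (p + 3)*(p^3 - 10*p^2 + 31*p - 30) = (p - 2)*(p + 3)*(p^2 - 8*p + 15) = (p - 5)*(p - 2)*(p + 3)*(p - 3)
(2) = (h + 3)*(h^2 - 7*h + 12) = (h - 4)*(h + 3)*(h - 3)
(3) = (s + 4)*(s^3 + s^2 - 2*s) = (s + 2)*(s + 4)*(s^2 - s) = s*(s + 2)*(s + 4)*(s - 1)
(4) = (l + 3)*(l - 5)
(5) = (j + 4)*(j^2 - 8*j + 15) = (j - 3)*(j + 4)*(j - 5)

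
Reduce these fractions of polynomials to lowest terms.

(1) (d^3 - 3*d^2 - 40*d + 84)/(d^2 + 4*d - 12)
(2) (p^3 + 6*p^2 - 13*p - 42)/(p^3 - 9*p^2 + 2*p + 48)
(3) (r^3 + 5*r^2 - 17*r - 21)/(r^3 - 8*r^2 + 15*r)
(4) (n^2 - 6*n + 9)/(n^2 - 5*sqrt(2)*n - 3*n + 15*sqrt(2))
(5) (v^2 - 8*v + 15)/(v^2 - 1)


(1) = d - 7
(2) = (p + 7)/(p - 8)
(3) = (r^2 + 8*r + 7)/(r^2 - 5*r)
(4) = (n - 3)/(n - 5*sqrt(2))
(5) = (v^2 - 8*v + 15)/(v^2 - 1)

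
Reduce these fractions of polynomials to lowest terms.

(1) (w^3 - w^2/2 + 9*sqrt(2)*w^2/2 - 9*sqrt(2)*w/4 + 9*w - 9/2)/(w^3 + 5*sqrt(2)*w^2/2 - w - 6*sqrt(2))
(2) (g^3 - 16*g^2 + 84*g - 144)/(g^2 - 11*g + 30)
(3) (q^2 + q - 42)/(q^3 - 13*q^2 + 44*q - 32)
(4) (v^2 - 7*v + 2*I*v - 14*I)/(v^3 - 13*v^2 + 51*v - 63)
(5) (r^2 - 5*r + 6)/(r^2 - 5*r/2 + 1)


(1) = (8*w^2 + w*(-4 + 24*sqrt(2)) - 12*sqrt(2))/(8*w^2 + 8*sqrt(2)*w - 32)
(2) = (g^2 - 10*g + 24)/(g - 5)
(3) = (q^2 + q - 42)/(q^3 - 13*q^2 + 44*q - 32)
(4) = (v + 2*I)/(v^2 - 6*v + 9)
(5) = (2*r - 6)/(2*r - 1)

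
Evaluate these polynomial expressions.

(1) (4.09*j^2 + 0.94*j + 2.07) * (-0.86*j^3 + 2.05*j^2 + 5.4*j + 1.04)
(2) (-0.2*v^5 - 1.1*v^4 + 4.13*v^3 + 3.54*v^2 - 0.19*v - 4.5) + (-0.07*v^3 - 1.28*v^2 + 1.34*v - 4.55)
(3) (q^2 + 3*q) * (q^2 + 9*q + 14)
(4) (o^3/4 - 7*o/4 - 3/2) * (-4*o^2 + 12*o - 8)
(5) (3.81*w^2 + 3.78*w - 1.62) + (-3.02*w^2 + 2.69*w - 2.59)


(1) = -3.5174*j^5 + 7.5761*j^4 + 22.2328*j^3 + 13.5731*j^2 + 12.1556*j + 2.1528
(2) = -0.2*v^5 - 1.1*v^4 + 4.06*v^3 + 2.26*v^2 + 1.15*v - 9.05
(3) = q^4 + 12*q^3 + 41*q^2 + 42*q
(4) = -o^5 + 3*o^4 + 5*o^3 - 15*o^2 - 4*o + 12
(5) = 0.79*w^2 + 6.47*w - 4.21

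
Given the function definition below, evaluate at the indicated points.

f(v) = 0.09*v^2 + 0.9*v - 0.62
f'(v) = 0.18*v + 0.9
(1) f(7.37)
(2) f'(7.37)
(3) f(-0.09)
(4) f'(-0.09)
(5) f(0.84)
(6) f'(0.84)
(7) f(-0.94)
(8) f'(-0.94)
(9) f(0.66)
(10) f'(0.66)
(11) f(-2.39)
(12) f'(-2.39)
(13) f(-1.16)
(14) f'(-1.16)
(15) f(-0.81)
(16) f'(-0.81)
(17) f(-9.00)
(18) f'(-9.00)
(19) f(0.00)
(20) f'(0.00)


(1) = 10.90
(2) = 2.23
(3) = -0.70
(4) = 0.88
(5) = 0.20
(6) = 1.05
(7) = -1.39
(8) = 0.73
(9) = 0.01
(10) = 1.02
(11) = -2.26
(12) = 0.47
(13) = -1.54
(14) = 0.69
(15) = -1.29
(16) = 0.75
(17) = -1.43
(18) = -0.72
(19) = -0.62
(20) = 0.90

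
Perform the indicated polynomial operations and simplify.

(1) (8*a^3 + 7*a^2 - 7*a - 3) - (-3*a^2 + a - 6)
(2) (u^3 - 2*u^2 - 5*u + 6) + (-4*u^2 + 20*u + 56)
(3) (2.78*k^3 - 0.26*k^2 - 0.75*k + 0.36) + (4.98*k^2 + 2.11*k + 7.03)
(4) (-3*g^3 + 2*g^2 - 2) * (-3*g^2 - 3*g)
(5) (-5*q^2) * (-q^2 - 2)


(1) = 8*a^3 + 10*a^2 - 8*a + 3
(2) = u^3 - 6*u^2 + 15*u + 62
(3) = 2.78*k^3 + 4.72*k^2 + 1.36*k + 7.39
(4) = 9*g^5 + 3*g^4 - 6*g^3 + 6*g^2 + 6*g
(5) = 5*q^4 + 10*q^2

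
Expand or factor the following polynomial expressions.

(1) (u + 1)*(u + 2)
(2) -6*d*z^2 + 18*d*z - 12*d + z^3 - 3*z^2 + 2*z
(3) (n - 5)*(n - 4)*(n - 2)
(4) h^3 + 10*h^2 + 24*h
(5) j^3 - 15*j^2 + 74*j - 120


(1) = u^2 + 3*u + 2
(2) = (-6*d + z)*(z - 2)*(z - 1)
(3) = n^3 - 11*n^2 + 38*n - 40
(4) = h*(h + 4)*(h + 6)
(5) = (j - 6)*(j - 5)*(j - 4)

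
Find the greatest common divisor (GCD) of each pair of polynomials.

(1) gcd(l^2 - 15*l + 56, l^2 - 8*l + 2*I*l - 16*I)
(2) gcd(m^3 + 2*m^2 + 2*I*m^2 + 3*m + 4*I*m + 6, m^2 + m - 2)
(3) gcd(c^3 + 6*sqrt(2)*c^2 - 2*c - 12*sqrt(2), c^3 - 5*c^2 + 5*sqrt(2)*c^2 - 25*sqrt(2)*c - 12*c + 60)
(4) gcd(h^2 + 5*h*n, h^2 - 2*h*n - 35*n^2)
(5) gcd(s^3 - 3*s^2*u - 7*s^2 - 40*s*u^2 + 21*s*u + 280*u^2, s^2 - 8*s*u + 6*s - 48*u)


(1) = gcd((l - 8)*(l - 7), (l - 8)*(l + 2*I)) = l - 8
(2) = m + 2
(3) = gcd((c - sqrt(2))*(c + sqrt(2))*(c + 6*sqrt(2)), (c - 5)*(c - sqrt(2))*(c + 6*sqrt(2))) = c^2 + 5*sqrt(2)*c - 12
(4) = h + 5*n
(5) = s - 8*u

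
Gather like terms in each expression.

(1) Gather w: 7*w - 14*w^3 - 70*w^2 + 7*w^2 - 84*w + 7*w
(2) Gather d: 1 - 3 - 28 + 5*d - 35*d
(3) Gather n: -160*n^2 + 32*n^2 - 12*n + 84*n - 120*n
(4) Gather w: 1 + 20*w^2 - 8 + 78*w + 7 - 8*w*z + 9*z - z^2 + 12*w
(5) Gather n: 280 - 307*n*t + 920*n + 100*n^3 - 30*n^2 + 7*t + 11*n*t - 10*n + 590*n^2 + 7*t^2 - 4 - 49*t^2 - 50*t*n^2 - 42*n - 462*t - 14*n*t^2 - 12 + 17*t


(1) = -14*w^3 - 63*w^2 - 70*w
(2) = -30*d - 30
(3) = -128*n^2 - 48*n
(4) = 20*w^2 + w*(90 - 8*z) - z^2 + 9*z
(5) = 100*n^3 + n^2*(560 - 50*t) + n*(-14*t^2 - 296*t + 868) - 42*t^2 - 438*t + 264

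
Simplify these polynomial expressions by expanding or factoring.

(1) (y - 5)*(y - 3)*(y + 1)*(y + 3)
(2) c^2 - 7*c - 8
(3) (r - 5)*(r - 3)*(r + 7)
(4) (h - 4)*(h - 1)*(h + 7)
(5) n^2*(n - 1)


(1) = y^4 - 4*y^3 - 14*y^2 + 36*y + 45
(2) = (c - 8)*(c + 1)
(3) = r^3 - r^2 - 41*r + 105
(4) = h^3 + 2*h^2 - 31*h + 28
(5) = n^3 - n^2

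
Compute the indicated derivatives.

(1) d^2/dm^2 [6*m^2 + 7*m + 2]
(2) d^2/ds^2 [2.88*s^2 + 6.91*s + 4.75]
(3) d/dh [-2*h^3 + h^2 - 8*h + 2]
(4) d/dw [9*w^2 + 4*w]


(1) = 12
(2) = 5.76000000000000
(3) = -6*h^2 + 2*h - 8
(4) = 18*w + 4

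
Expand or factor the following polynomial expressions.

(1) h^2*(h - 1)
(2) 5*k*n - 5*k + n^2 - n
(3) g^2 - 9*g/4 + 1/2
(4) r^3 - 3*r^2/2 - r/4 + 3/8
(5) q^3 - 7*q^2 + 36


(1) = h^3 - h^2
(2) = (5*k + n)*(n - 1)
(3) = (g - 2)*(g - 1/4)
(4) = (r - 3/2)*(r - 1/2)*(r + 1/2)
(5) = (q - 6)*(q - 3)*(q + 2)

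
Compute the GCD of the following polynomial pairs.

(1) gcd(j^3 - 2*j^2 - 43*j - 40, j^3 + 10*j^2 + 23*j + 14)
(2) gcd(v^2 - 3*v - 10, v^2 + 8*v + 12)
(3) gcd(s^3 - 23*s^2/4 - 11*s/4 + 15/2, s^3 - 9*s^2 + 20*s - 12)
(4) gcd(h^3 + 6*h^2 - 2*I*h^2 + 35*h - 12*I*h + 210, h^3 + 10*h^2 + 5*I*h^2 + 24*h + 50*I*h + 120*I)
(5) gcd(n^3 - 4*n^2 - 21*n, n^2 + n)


(1) = gcd((j - 8)*(j + 1)*(j + 5), (j + 1)*(j + 2)*(j + 7)) = j + 1
(2) = gcd((v - 5)*(v + 2), (v + 2)*(v + 6)) = v + 2
(3) = gcd((s - 6)*(s - 1)*(s + 5/4), (s - 6)*(s - 2)*(s - 1)) = s^2 - 7*s + 6
(4) = h^2 + h*(6 + 5*I) + 30*I
(5) = gcd(n*(n - 7)*(n + 3), n*(n + 1)) = n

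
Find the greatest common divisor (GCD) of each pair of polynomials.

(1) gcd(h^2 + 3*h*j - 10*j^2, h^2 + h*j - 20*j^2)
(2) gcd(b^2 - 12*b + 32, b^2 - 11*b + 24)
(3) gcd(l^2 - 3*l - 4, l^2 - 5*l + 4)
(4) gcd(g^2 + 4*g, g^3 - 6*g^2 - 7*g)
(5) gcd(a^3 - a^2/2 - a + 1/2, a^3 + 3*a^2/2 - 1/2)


(1) = gcd((h - 2*j)*(h + 5*j), (h - 4*j)*(h + 5*j)) = h + 5*j
(2) = gcd((b - 8)*(b - 4), (b - 8)*(b - 3)) = b - 8
(3) = l - 4
(4) = gcd(g*(g + 4), g*(g - 7)*(g + 1)) = g
(5) = a^2 + a/2 - 1/2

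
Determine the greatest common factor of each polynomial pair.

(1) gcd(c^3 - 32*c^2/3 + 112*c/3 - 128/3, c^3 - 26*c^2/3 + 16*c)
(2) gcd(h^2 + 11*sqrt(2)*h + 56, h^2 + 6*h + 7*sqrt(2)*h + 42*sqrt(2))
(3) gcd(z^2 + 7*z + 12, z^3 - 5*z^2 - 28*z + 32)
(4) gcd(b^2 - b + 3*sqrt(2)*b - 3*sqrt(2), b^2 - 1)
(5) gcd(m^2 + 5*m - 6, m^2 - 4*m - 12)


(1) = c - 8/3
(2) = gcd((h + 4*sqrt(2))*(h + 7*sqrt(2)), (h + 6)*(h + 7*sqrt(2))) = h + 7*sqrt(2)
(3) = gcd((z + 3)*(z + 4), (z - 8)*(z - 1)*(z + 4)) = z + 4
(4) = b - 1
(5) = gcd((m - 1)*(m + 6), (m - 6)*(m + 2)) = 1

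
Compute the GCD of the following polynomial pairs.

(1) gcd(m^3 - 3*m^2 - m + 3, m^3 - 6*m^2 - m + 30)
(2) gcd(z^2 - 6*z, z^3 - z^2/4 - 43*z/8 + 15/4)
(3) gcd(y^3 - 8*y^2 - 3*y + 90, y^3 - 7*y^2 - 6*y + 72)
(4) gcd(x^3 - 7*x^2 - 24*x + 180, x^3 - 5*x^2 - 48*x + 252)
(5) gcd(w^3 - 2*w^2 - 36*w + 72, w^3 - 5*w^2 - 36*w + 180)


(1) = m - 3
(2) = gcd(z*(z - 6), (z - 2)*(z - 3/4)*(z + 5/2)) = 1
(3) = gcd((y - 6)*(y - 5)*(y + 3), (y - 6)*(y - 4)*(y + 3)) = y^2 - 3*y - 18
(4) = gcd((x - 6)^2*(x + 5), (x - 6)^2*(x + 7)) = x^2 - 12*x + 36
(5) = w^2 - 36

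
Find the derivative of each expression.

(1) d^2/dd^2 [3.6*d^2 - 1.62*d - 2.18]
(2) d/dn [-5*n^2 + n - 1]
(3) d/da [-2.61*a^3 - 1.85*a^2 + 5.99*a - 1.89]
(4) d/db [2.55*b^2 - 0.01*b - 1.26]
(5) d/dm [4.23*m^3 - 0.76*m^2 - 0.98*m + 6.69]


(1) = 7.20000000000000
(2) = 1 - 10*n
(3) = -7.83*a^2 - 3.7*a + 5.99
(4) = 5.1*b - 0.01
(5) = 12.69*m^2 - 1.52*m - 0.98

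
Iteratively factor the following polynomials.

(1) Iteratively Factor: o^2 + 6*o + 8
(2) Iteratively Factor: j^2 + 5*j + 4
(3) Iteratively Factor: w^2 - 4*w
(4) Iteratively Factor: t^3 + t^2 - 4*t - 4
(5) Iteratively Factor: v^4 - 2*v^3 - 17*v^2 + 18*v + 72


(1) = (o + 2)*(o + 4)
(2) = (j + 1)*(j + 4)
(3) = (w)*(w - 4)
(4) = (t - 2)*(t^2 + 3*t + 2) = (t - 2)*(t + 2)*(t + 1)
(5) = (v + 2)*(v^3 - 4*v^2 - 9*v + 36) = (v - 3)*(v + 2)*(v^2 - v - 12) = (v - 4)*(v - 3)*(v + 2)*(v + 3)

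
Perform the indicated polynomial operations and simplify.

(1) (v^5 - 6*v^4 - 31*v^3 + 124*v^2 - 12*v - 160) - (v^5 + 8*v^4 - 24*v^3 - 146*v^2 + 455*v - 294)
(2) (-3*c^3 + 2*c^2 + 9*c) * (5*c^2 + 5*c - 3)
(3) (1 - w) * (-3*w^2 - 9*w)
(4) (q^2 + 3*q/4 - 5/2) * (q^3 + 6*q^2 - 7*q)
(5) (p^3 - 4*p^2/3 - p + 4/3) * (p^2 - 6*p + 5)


(1) = -14*v^4 - 7*v^3 + 270*v^2 - 467*v + 134
(2) = -15*c^5 - 5*c^4 + 64*c^3 + 39*c^2 - 27*c
(3) = 3*w^3 + 6*w^2 - 9*w
(4) = q^5 + 27*q^4/4 - 5*q^3 - 81*q^2/4 + 35*q/2
(5) = p^5 - 22*p^4/3 + 12*p^3 + 2*p^2/3 - 13*p + 20/3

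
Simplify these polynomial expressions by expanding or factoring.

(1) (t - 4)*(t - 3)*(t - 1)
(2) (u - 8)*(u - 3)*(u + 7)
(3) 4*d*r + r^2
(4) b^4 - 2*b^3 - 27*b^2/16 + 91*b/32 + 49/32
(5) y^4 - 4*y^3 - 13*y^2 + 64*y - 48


(1) = t^3 - 8*t^2 + 19*t - 12
(2) = u^3 - 4*u^2 - 53*u + 168
(3) = r*(4*d + r)
(4) = (b - 7/4)^2*(b + 1/2)*(b + 1)
(5) = (y - 4)*(y - 3)*(y - 1)*(y + 4)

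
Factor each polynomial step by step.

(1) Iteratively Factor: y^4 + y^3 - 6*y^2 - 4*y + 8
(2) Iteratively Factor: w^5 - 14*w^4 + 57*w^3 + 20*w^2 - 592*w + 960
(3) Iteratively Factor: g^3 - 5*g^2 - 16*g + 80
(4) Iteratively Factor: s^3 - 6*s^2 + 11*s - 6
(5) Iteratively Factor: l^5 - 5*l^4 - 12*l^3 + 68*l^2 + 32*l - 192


(1) = (y + 2)*(y^3 - y^2 - 4*y + 4) = (y - 1)*(y + 2)*(y^2 - 4) = (y - 1)*(y + 2)^2*(y - 2)
(2) = (w - 4)*(w^4 - 10*w^3 + 17*w^2 + 88*w - 240) = (w - 4)^2*(w^3 - 6*w^2 - 7*w + 60) = (w - 4)^2*(w + 3)*(w^2 - 9*w + 20) = (w - 4)^3*(w + 3)*(w - 5)
(3) = (g - 5)*(g^2 - 16) = (g - 5)*(g - 4)*(g + 4)
(4) = (s - 1)*(s^2 - 5*s + 6) = (s - 3)*(s - 1)*(s - 2)
(5) = (l - 4)*(l^4 - l^3 - 16*l^2 + 4*l + 48) = (l - 4)*(l + 3)*(l^3 - 4*l^2 - 4*l + 16) = (l - 4)*(l + 2)*(l + 3)*(l^2 - 6*l + 8) = (l - 4)^2*(l + 2)*(l + 3)*(l - 2)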